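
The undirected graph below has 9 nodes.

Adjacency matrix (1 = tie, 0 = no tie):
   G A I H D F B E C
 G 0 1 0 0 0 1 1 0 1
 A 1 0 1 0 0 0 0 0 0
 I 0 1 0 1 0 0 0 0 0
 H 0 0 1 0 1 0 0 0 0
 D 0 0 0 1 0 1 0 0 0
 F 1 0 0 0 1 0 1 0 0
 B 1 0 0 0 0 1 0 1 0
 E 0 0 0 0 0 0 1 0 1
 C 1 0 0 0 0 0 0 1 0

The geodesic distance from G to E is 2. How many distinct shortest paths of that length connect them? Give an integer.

The shortest distance is 2. The length-2 paths are: G–C–E; G–B–E.
That gives 2 distinct shortest paths.

2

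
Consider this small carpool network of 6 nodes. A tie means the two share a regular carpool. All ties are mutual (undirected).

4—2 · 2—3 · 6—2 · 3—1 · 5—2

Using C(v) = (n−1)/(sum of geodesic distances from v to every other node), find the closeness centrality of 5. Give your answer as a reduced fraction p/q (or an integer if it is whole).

Distances from 5: 1:3, 2:1, 3:2, 4:2, 6:2. Sum = 10.
n = 6, so closeness = 5/10 = 1/2.

1/2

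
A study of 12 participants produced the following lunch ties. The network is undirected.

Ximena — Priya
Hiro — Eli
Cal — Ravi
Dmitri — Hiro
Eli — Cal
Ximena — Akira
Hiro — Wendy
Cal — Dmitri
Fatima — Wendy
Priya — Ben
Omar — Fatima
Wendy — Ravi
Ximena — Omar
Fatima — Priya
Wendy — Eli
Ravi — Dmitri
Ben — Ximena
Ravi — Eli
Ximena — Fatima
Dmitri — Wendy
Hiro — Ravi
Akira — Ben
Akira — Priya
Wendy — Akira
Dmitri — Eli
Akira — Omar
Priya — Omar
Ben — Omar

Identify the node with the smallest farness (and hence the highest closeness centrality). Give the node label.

Wendy

Farness (sum of distances to all others) for each node — Akira:18, Ben:24, Cal:29, Dmitri:21, Eli:21, Fatima:19, Hiro:22, Omar:23, Priya:23, Ravi:21, Wendy:16, Ximena:23.
The smallest farness is 16, for Wendy, so Wendy has the highest closeness.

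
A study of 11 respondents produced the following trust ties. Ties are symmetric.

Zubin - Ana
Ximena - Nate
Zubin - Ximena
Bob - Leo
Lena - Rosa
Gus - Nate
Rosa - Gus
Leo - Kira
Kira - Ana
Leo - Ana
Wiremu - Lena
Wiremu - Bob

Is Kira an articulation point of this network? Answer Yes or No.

Even without Kira, every remaining node can still reach every other (the residual graph is connected), so Kira is not a cut vertex.

No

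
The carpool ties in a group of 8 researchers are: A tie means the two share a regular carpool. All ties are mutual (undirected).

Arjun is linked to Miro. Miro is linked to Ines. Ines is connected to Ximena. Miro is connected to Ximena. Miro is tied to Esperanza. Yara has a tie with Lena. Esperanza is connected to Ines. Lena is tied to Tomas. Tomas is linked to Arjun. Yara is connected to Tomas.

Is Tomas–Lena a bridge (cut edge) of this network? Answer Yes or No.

No

Even without that edge, Tomas still reaches Lena via Tomas – Yara – Lena, so the network stays connected. Not a bridge.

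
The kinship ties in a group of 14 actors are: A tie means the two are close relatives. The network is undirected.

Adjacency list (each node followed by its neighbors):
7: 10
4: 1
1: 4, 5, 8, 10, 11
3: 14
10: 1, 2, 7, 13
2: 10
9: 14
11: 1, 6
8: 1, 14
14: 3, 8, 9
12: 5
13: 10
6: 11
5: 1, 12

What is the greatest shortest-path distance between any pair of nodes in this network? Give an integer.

5

Eccentricity of each node (its greatest distance to any other): 1:3, 2:5, 3:5, 4:4, 5:4, 6:5, 7:5, 8:3, 9:5, 10:4, 11:4, 12:5, 13:5, 14:4.
The maximum eccentricity is 5, realized for instance by the pair 12–9 via 12 – 5 – 1 – 8 – 14 – 9. So the diameter is 5.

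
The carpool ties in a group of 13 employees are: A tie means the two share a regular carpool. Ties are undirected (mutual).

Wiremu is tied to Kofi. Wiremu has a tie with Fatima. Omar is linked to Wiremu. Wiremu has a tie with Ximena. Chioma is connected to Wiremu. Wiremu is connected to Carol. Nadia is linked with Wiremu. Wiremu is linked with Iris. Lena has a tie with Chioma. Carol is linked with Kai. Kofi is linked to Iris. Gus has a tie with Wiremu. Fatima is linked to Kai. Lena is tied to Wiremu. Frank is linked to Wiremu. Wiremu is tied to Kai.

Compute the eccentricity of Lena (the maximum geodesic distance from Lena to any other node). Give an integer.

Distances from Lena: Carol:2, Chioma:1, Fatima:2, Frank:2, Gus:2, Iris:2, Kai:2, Kofi:2, Nadia:2, Omar:2, Wiremu:1, Ximena:2.
The largest is 2 (to Kofi, Omar, Ximena, Gus, Carol, Iris, Fatima, Kai, Frank, and Nadia), so the eccentricity of Lena is 2.

2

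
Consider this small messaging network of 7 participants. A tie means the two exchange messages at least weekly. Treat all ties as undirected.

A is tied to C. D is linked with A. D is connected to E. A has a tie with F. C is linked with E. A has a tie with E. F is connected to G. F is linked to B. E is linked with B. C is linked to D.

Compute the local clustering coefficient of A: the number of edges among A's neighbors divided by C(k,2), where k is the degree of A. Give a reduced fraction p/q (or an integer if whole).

A's neighbors: C, D, E, and F (k = 4).
Possible neighbor pairs: C(4,2) = 6. Edges among them: C–D, C–E, D–E → e = 3.
Clustering(A) = 3/6 = 1/2.

1/2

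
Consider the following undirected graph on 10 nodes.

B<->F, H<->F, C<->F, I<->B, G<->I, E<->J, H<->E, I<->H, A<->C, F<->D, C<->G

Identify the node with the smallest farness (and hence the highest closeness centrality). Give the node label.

F

Farness (sum of distances to all others) for each node — A:26, B:20, C:18, D:23, E:22, F:15, G:20, H:16, I:18, J:30.
The smallest farness is 15, for F, so F has the highest closeness.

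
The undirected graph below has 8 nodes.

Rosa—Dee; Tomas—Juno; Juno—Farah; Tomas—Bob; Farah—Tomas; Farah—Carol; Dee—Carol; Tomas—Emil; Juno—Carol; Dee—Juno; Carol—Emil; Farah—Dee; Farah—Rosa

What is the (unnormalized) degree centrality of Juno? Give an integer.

4

Juno is directly tied to Carol, Dee, Farah, and Tomas. That is 4 neighbors, so the degree of Juno is 4.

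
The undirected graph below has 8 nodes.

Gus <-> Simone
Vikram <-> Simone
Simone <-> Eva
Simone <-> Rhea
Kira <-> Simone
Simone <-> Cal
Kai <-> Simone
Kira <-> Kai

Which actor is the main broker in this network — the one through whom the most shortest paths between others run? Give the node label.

Simone

Unnormalized betweenness of each node: Cal:0, Eva:0, Gus:0, Kai:0, Kira:0, Rhea:0, Simone:20, Vikram:0.
Simone has the largest value, 20, making it the main broker — the node through which the most shortest paths run.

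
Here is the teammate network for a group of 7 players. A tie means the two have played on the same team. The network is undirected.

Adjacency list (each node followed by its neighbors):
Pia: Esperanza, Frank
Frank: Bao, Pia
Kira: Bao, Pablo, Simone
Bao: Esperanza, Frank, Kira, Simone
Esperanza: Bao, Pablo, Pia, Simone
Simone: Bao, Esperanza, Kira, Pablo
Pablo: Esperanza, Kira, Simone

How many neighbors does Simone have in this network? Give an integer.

Simone is directly tied to Bao, Esperanza, Kira, and Pablo. That is 4 neighbors, so the degree of Simone is 4.

4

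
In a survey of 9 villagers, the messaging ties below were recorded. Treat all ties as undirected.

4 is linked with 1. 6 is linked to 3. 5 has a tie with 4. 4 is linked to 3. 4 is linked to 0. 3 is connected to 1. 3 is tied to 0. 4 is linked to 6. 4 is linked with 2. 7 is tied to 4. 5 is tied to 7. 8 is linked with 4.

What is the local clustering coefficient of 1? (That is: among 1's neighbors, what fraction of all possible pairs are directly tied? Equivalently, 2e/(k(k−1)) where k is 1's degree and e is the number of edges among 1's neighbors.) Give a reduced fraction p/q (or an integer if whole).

1's neighbors: 3 and 4 (k = 2).
Possible neighbor pairs: C(2,2) = 1. Edges among them: 3–4 → e = 1.
Clustering(1) = 1/1.

1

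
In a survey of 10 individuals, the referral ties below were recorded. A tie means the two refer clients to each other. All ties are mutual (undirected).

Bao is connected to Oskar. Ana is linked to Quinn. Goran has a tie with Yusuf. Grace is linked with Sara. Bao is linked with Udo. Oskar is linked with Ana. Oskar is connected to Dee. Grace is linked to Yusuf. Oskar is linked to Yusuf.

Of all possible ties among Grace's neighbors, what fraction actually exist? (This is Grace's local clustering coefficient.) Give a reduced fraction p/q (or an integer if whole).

0

Grace's neighbors: Sara and Yusuf (k = 2).
Possible neighbor pairs: C(2,2) = 1. Edges among them: none → e = 0.
Clustering(Grace) = 0/1.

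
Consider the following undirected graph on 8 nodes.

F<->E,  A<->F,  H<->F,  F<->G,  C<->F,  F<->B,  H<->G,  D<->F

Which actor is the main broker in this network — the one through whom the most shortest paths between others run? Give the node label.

Unnormalized betweenness of each node: A:0, B:0, C:0, D:0, E:0, F:20, G:0, H:0.
F has the largest value, 20, making it the main broker — the node through which the most shortest paths run.

F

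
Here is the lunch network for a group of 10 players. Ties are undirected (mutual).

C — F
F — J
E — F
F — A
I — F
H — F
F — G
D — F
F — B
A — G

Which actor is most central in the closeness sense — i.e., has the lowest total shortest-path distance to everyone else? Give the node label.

F

Farness (sum of distances to all others) for each node — A:16, B:17, C:17, D:17, E:17, F:9, G:16, H:17, I:17, J:17.
The smallest farness is 9, for F, so F has the highest closeness.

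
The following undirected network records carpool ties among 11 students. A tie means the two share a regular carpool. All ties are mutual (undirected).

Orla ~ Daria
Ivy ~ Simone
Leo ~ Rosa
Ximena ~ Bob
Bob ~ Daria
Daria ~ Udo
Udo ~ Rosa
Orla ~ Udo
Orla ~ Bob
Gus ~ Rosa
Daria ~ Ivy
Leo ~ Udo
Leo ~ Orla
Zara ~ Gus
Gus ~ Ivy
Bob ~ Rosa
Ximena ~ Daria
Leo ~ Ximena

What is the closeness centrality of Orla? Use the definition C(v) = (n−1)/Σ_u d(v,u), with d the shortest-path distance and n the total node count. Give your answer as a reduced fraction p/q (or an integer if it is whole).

1/2

Distances from Orla: Bob:1, Daria:1, Gus:3, Ivy:2, Leo:1, Rosa:2, Simone:3, Udo:1, Ximena:2, Zara:4. Sum = 20.
n = 11, so closeness = 10/20 = 1/2.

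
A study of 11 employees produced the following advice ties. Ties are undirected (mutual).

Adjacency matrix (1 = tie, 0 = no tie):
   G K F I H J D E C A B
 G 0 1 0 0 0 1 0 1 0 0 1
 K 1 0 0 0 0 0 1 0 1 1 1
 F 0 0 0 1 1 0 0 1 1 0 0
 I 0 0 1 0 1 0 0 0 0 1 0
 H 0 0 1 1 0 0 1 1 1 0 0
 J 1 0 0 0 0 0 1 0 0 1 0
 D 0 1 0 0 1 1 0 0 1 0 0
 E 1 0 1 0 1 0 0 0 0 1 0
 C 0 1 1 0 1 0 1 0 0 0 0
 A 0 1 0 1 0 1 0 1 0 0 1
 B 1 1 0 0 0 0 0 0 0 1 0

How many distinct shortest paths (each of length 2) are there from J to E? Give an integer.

The shortest distance is 2. The length-2 paths are: J–G–E; J–A–E.
That gives 2 distinct shortest paths.

2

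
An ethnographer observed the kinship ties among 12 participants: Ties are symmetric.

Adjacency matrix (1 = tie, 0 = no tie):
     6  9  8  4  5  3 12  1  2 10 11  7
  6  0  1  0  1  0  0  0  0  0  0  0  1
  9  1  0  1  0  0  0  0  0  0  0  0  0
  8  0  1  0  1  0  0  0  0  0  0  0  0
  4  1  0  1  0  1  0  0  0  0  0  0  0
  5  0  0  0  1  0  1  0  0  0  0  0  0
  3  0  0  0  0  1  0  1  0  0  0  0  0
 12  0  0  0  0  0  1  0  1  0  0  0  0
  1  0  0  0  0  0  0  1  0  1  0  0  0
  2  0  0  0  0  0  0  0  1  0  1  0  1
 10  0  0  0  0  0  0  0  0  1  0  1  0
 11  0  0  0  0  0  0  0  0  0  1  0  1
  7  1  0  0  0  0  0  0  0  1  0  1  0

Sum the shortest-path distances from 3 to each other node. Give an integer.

Distances from 3: 1:2, 2:3, 4:2, 5:1, 6:3, 7:4, 8:3, 9:4, 10:4, 11:5, 12:1.
Sum = 2 + 3 + 2 + 1 + 3 + 4 + 3 + 4 + 4 + 5 + 1 = 32.

32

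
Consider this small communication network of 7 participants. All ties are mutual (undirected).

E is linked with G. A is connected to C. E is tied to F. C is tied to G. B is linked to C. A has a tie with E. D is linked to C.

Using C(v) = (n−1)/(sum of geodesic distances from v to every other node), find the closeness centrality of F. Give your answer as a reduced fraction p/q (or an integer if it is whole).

Distances from F: A:2, B:4, C:3, D:4, E:1, G:2. Sum = 16.
n = 7, so closeness = 6/16 = 3/8.

3/8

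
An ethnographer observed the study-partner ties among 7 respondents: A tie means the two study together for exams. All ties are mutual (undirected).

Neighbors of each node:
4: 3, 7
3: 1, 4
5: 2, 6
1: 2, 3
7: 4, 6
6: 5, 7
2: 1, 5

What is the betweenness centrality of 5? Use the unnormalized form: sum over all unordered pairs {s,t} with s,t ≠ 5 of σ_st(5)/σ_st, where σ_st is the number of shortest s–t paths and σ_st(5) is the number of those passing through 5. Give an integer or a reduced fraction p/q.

3

Pairs whose geodesics pass through 5 — 7–2: 1; 6–2: 1; 6–1: 1.
All other pairs contribute 0.
Summing the contributions gives betweenness(5) = 3.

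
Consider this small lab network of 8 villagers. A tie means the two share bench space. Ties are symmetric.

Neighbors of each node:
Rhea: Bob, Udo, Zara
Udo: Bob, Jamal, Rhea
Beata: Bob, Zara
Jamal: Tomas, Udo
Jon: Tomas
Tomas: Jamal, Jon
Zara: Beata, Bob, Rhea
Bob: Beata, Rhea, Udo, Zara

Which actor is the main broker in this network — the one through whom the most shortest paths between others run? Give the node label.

Unnormalized betweenness of each node: Beata:0, Bob:13/2, Jamal:10, Jon:0, Rhea:2, Tomas:6, Udo:12, Zara:1/2.
Udo has the largest value, 12, making it the main broker — the node through which the most shortest paths run.

Udo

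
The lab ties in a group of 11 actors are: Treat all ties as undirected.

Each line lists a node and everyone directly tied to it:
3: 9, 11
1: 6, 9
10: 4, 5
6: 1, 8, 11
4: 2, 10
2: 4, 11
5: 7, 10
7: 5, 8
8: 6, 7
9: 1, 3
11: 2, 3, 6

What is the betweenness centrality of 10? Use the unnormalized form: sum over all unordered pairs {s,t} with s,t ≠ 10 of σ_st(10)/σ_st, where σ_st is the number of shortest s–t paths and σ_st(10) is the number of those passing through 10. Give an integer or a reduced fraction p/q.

5

Pairs whose geodesics pass through 10 — 8–4: 1/2; 7–4: 1; 7–2: 1/2; 5–4: 1; 5–2: 1; 5–11: 1/2; 5–3: 1/2.
All other pairs contribute 0.
Summing the contributions gives betweenness(10) = 5.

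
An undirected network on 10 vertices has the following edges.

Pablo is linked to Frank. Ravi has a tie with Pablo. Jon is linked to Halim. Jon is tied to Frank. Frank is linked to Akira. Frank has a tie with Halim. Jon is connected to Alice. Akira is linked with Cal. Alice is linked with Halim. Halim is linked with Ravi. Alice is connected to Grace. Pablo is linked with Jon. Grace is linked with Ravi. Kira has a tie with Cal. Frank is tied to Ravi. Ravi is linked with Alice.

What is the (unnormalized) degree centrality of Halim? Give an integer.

Halim is directly tied to Alice, Frank, Jon, and Ravi. That is 4 neighbors, so the degree of Halim is 4.

4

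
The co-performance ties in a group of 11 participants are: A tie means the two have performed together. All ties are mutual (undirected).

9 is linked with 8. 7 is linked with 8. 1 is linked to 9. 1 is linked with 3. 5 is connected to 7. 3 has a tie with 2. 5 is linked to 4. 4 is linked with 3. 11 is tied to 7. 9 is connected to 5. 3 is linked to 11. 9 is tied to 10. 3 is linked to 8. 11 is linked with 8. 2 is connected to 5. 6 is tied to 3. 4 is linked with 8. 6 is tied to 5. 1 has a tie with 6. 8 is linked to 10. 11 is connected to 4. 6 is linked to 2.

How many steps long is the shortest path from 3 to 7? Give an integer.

2

One shortest route is 3 – 8 – 7, which uses 2 edges, and 3 and 7 are not directly tied, so nothing shorter exists. So d(3,7) = 2.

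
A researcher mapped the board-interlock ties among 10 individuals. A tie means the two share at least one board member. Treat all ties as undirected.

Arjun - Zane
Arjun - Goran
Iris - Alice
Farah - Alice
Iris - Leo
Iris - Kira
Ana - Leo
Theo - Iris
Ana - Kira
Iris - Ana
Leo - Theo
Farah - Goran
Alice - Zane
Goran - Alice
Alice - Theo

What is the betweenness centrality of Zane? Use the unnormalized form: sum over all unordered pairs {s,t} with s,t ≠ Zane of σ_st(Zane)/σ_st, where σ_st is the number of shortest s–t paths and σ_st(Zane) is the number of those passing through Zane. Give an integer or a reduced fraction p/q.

Pairs whose geodesics pass through Zane — Leo–Arjun: 2/4; Iris–Arjun: 1/2; Ana–Arjun: 1/2; Theo–Arjun: 1/2; Kira–Arjun: 1/2; Arjun–Alice: 1/2.
All other pairs contribute 0.
Summing the contributions gives betweenness(Zane) = 3.

3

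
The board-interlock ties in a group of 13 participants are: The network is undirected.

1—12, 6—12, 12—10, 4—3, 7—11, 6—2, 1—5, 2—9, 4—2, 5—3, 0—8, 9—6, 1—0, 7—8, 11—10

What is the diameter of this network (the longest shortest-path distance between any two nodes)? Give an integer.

6

Eccentricity of each node (its greatest distance to any other): 0:4, 1:3, 2:5, 3:5, 4:6, 5:4, 6:4, 7:6, 8:5, 9:5, 10:4, 11:5, 12:3.
The maximum eccentricity is 6, realized for instance by the pair 4–7 via 4 – 3 – 5 – 1 – 0 – 8 – 7. So the diameter is 6.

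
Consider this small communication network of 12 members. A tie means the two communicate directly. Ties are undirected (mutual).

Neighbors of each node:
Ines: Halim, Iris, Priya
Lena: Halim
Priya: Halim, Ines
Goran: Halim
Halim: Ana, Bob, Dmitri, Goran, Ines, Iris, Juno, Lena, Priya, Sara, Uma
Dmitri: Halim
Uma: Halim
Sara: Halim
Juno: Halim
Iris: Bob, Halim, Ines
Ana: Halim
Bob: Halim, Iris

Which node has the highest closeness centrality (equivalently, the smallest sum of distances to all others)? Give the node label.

Halim

Farness (sum of distances to all others) for each node — Ana:21, Bob:20, Dmitri:21, Goran:21, Halim:11, Ines:19, Iris:19, Juno:21, Lena:21, Priya:20, Sara:21, Uma:21.
The smallest farness is 11, for Halim, so Halim has the highest closeness.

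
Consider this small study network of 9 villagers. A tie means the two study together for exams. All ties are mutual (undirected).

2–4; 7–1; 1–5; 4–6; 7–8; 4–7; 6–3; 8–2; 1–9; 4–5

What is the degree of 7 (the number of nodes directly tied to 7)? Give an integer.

7 is directly tied to 1, 4, and 8. That is 3 neighbors, so the degree of 7 is 3.

3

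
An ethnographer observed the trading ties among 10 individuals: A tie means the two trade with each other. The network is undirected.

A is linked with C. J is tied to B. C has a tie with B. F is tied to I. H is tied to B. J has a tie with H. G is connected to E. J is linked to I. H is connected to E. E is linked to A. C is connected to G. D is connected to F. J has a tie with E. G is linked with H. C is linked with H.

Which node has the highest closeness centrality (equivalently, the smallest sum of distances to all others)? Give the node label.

Farness (sum of distances to all others) for each node — A:22, B:18, C:20, D:33, E:17, F:25, G:21, H:16, I:19, J:15.
The smallest farness is 15, for J, so J has the highest closeness.

J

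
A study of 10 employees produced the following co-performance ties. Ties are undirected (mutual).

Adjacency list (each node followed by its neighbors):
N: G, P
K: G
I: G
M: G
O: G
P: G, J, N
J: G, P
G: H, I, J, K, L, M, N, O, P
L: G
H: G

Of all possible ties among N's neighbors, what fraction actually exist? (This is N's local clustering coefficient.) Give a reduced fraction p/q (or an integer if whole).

N's neighbors: G and P (k = 2).
Possible neighbor pairs: C(2,2) = 1. Edges among them: G–P → e = 1.
Clustering(N) = 1/1.

1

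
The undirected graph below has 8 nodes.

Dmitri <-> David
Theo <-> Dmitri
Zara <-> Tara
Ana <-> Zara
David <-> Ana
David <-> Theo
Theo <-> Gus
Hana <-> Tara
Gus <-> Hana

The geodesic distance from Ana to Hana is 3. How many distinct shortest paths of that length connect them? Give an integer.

1

The shortest distance is 3, and the only length-3 path is Ana–Zara–Tara–Hana. So there is exactly 1 shortest path.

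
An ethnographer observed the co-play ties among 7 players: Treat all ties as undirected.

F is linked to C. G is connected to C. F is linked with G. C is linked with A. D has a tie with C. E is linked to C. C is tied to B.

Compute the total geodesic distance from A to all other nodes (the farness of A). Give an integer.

Distances from A: B:2, C:1, D:2, E:2, F:2, G:2.
Sum = 2 + 1 + 2 + 2 + 2 + 2 = 11.

11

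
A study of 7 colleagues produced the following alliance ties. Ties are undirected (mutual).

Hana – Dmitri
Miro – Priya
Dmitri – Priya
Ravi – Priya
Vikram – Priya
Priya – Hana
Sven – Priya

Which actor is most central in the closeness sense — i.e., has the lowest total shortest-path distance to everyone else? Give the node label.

Farness (sum of distances to all others) for each node — Dmitri:10, Hana:10, Miro:11, Priya:6, Ravi:11, Sven:11, Vikram:11.
The smallest farness is 6, for Priya, so Priya has the highest closeness.

Priya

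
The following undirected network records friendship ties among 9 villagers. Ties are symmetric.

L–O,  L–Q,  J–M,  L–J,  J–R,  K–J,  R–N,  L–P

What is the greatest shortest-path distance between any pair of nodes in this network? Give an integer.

4

Eccentricity of each node (its greatest distance to any other): J:2, K:3, L:3, M:3, N:4, O:4, P:4, Q:4, R:3.
The maximum eccentricity is 4, realized for instance by the pair P–N via P – L – J – R – N. So the diameter is 4.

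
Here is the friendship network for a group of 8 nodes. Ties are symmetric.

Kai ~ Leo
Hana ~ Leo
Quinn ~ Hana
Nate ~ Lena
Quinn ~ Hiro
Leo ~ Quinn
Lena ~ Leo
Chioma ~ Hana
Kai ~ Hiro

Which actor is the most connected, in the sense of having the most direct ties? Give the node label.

Degrees — Chioma:1, Hana:3, Hiro:2, Kai:2, Lena:2, Leo:4, Nate:1, Quinn:3.
The maximum is 4, attained only by Leo.

Leo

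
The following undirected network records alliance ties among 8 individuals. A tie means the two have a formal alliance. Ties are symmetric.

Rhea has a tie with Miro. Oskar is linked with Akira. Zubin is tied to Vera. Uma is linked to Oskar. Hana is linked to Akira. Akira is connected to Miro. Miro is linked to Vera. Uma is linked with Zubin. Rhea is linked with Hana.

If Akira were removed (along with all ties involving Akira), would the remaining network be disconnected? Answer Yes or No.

Even without Akira, every remaining node can still reach every other (the residual graph is connected), so Akira is not a cut vertex.

No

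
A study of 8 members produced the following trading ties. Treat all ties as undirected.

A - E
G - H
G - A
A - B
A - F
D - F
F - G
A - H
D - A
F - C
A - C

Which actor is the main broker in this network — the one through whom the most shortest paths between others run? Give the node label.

Unnormalized betweenness of each node: A:15, B:0, C:0, D:0, E:0, F:3/2, G:1/2, H:0.
A has the largest value, 15, making it the main broker — the node through which the most shortest paths run.

A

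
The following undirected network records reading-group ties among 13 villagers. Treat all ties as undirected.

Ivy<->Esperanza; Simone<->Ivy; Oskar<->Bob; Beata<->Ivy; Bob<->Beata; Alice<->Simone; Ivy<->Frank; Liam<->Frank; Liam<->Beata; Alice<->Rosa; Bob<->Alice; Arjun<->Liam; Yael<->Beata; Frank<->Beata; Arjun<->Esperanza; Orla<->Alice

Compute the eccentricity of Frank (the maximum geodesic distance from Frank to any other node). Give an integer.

4

Distances from Frank: Alice:3, Arjun:2, Beata:1, Bob:2, Esperanza:2, Ivy:1, Liam:1, Orla:4, Oskar:3, Rosa:4, Simone:2, Yael:2.
The largest is 4 (to Orla and Rosa), so the eccentricity of Frank is 4.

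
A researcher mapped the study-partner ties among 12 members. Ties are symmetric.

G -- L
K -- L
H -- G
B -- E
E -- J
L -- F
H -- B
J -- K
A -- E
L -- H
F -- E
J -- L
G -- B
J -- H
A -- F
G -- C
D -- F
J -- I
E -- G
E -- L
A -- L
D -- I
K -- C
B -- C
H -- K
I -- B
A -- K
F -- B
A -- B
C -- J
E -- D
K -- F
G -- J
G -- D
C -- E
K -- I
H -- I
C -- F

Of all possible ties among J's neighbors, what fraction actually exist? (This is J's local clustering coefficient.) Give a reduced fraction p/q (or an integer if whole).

J's neighbors: C, E, G, H, I, K, and L (k = 7).
Possible neighbor pairs: C(7,2) = 21. Edges among them: C–E, C–G, C–K, E–G, E–L, G–H, G–L, H–I, H–K, H–L, I–K, K–L → e = 12.
Clustering(J) = 12/21 = 4/7.

4/7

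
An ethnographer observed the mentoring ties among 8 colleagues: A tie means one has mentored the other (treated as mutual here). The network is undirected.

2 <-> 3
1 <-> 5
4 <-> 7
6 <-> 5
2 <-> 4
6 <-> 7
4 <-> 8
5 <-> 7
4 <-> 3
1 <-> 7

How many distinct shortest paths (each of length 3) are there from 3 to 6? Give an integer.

The shortest distance is 3, and the only length-3 path is 3–4–7–6. So there is exactly 1 shortest path.

1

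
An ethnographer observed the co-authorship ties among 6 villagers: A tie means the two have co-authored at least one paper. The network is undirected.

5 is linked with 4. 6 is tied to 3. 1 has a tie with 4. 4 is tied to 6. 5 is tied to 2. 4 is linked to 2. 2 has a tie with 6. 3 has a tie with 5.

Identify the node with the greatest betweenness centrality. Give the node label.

Unnormalized betweenness of each node: 1:0, 2:1/3, 3:1/3, 4:13/3, 5:3/2, 6:3/2.
4 has the largest value, 13/3, making it the main broker — the node through which the most shortest paths run.

4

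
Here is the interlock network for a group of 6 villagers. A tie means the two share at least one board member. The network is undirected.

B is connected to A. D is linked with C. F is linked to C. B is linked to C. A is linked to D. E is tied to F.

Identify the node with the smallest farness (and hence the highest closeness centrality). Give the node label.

Farness (sum of distances to all others) for each node — A:11, B:9, C:7, D:9, E:13, F:9.
The smallest farness is 7, for C, so C has the highest closeness.

C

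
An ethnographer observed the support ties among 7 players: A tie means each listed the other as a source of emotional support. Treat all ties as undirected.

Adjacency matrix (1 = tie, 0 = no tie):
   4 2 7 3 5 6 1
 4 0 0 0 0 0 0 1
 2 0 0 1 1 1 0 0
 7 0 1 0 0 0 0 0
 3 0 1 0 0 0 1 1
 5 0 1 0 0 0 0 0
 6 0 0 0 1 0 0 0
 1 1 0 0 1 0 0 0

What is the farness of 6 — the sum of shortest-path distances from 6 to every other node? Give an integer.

14

Distances from 6: 1:2, 2:2, 3:1, 4:3, 5:3, 7:3.
Sum = 2 + 2 + 1 + 3 + 3 + 3 = 14.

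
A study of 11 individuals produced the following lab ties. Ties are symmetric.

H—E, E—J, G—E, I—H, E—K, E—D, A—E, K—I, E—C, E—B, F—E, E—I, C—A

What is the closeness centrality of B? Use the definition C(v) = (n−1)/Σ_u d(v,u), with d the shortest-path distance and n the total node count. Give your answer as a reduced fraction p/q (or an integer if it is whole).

Distances from B: A:2, C:2, D:2, E:1, F:2, G:2, H:2, I:2, J:2, K:2. Sum = 19.
n = 11, so closeness = 10/19.

10/19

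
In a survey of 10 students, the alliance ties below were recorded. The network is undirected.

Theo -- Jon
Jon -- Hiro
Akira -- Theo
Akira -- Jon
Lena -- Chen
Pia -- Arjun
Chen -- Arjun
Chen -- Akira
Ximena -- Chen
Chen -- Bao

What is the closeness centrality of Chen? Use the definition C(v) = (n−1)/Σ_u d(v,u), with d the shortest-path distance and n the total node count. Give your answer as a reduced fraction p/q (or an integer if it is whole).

Distances from Chen: Akira:1, Arjun:1, Bao:1, Hiro:3, Jon:2, Lena:1, Pia:2, Theo:2, Ximena:1. Sum = 14.
n = 10, so closeness = 9/14.

9/14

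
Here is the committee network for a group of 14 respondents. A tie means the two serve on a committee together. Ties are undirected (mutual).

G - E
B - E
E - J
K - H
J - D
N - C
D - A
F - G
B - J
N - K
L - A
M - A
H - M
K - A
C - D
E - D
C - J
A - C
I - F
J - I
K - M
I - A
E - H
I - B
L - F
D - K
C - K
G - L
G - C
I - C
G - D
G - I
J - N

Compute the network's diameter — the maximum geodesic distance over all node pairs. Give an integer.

3

Eccentricity of each node (its greatest distance to any other): A:2, B:3, C:2, D:2, E:2, F:3, G:3, H:3, I:3, J:3, K:3, L:3, M:3, N:3.
The maximum eccentricity is 3, realized for instance by the pair B–M via B – I – A – M. So the diameter is 3.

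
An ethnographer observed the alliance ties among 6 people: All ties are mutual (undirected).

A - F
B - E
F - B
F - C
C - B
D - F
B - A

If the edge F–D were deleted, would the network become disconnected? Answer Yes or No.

Without the F–D edge there is no alternate route between F and D, so the network disconnects. It is a bridge.

Yes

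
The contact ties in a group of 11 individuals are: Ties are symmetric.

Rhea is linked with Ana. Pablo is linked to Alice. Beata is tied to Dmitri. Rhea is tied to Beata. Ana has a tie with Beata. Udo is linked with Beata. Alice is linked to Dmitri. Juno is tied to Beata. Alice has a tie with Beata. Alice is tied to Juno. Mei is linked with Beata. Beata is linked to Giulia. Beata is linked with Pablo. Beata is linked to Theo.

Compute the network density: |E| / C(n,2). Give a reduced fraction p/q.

14/55

There are 14 edges and 11 nodes, so the maximum possible is C(11,2) = 55.
Density = 14/55.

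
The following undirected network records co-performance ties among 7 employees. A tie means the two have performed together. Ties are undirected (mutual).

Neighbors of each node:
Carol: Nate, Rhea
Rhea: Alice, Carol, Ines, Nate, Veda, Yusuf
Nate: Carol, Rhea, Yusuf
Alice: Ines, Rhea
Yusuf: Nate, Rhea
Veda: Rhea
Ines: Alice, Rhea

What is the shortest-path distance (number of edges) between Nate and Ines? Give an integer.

One shortest route is Nate – Rhea – Ines, which uses 2 edges, and Nate and Ines are not directly tied, so nothing shorter exists. So d(Nate,Ines) = 2.

2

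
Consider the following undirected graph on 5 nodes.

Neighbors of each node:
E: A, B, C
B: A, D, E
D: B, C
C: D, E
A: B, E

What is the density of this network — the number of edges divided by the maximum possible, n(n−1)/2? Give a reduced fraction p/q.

There are 6 edges and 5 nodes, so the maximum possible is C(5,2) = 10.
Density = 6/10 = 3/5.

3/5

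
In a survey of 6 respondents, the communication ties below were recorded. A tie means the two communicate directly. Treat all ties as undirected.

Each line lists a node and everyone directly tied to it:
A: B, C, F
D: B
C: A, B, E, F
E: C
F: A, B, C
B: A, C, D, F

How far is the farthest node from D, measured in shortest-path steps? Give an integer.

Distances from D: A:2, B:1, C:2, E:3, F:2.
The largest is 3 (to E), so the eccentricity of D is 3.

3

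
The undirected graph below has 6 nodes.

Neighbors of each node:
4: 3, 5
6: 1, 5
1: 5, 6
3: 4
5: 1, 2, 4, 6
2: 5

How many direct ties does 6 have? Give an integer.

6 is directly tied to 1 and 5. That is 2 neighbors, so the degree of 6 is 2.

2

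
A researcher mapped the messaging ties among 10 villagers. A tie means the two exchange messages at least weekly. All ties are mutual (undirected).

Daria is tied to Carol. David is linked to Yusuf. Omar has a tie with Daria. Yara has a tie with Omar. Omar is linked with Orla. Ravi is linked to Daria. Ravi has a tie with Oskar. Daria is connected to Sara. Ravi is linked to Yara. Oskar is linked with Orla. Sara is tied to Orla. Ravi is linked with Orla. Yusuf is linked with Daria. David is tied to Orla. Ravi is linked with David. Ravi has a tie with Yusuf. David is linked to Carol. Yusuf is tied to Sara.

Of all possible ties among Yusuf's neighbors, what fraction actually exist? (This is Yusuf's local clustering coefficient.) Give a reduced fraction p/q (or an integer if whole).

1/2

Yusuf's neighbors: Daria, David, Ravi, and Sara (k = 4).
Possible neighbor pairs: C(4,2) = 6. Edges among them: Daria–Ravi, Daria–Sara, David–Ravi → e = 3.
Clustering(Yusuf) = 3/6 = 1/2.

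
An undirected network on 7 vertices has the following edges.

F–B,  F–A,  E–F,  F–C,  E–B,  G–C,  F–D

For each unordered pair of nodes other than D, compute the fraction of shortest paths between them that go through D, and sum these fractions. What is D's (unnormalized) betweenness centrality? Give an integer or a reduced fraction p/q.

No shortest path between any pair of other nodes passes through D.
Summing the contributions gives betweenness(D) = 0.

0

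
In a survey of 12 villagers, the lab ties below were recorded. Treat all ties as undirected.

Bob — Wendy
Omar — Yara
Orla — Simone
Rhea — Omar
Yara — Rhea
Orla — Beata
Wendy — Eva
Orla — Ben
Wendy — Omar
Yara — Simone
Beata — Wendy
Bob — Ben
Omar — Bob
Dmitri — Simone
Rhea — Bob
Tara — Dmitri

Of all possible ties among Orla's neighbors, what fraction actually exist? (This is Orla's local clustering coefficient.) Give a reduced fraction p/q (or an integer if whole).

Orla's neighbors: Beata, Ben, and Simone (k = 3).
Possible neighbor pairs: C(3,2) = 3. Edges among them: none → e = 0.
Clustering(Orla) = 0/3 = 0.

0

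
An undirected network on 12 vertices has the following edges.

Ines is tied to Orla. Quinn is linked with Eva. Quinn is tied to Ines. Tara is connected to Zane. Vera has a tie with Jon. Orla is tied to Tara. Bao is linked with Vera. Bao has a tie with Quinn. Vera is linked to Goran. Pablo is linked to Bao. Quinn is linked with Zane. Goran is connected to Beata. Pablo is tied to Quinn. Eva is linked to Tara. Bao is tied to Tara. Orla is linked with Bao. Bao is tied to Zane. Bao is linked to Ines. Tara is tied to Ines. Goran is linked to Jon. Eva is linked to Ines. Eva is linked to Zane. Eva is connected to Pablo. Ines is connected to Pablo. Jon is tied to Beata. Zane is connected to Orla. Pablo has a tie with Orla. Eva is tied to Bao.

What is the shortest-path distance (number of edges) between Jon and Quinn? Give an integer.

One shortest route is Jon – Vera – Bao – Quinn, which uses 3 edges, and at distance 2 from Jon we only reach {Bao}, which does not include Quinn. So d(Jon,Quinn) = 3.

3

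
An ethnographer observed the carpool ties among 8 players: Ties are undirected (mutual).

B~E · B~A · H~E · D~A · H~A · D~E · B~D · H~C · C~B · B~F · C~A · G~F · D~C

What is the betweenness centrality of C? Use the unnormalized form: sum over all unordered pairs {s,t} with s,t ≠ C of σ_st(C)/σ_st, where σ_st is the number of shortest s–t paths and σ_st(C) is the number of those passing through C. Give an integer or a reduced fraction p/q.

4/3

Pairs whose geodesics pass through C — F–H: 1/3; G–H: 1/3; H–D: 1/3; H–B: 1/3.
All other pairs contribute 0.
Summing the contributions gives betweenness(C) = 4/3.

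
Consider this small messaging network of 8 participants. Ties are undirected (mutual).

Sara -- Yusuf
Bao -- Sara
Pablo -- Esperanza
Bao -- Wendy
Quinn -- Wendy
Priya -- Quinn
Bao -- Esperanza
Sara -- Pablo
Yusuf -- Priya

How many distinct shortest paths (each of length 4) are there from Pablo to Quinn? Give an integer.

The shortest distance is 4. The length-4 paths are: Pablo–Esperanza–Bao–Wendy–Quinn; Pablo–Sara–Bao–Wendy–Quinn; Pablo–Sara–Yusuf–Priya–Quinn.
That gives 3 distinct shortest paths.

3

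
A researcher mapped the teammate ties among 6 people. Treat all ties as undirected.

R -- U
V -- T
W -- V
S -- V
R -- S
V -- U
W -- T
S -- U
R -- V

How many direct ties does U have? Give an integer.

3

U is directly tied to R, S, and V. That is 3 neighbors, so the degree of U is 3.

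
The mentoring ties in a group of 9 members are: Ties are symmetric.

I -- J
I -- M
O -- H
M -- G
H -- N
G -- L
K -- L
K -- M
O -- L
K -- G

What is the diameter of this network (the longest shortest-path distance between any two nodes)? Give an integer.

7

Eccentricity of each node (its greatest distance to any other): G:4, H:6, I:6, J:7, K:4, L:4, M:5, N:7, O:5.
The maximum eccentricity is 7, realized for instance by the pair N–J via N – H – O – L – K – M – I – J. So the diameter is 7.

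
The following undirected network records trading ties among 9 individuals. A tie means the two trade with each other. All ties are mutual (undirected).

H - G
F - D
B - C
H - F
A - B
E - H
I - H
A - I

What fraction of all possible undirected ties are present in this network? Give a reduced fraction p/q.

There are 8 edges and 9 nodes, so the maximum possible is C(9,2) = 36.
Density = 8/36 = 2/9.

2/9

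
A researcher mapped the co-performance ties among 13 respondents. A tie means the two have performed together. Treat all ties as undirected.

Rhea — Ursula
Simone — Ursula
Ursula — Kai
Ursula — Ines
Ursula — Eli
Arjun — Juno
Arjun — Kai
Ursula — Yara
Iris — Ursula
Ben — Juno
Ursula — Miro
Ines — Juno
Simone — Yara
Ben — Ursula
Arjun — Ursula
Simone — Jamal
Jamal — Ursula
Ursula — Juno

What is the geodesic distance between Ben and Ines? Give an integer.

2

One shortest route is Ben – Ursula – Ines, which uses 2 edges, and Ben and Ines are not directly tied, so nothing shorter exists. So d(Ben,Ines) = 2.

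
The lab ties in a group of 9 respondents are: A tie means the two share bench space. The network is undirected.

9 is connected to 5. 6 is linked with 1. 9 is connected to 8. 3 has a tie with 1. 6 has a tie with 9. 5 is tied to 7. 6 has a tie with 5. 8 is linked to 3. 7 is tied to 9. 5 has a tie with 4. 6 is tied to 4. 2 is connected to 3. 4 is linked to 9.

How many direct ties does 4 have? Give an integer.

4 is directly tied to 5, 6, and 9. That is 3 neighbors, so the degree of 4 is 3.

3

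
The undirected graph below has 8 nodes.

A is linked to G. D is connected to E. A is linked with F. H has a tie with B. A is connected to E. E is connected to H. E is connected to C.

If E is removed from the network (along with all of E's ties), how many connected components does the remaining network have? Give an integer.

4

Without E, the remaining ties split the others into: {D}; {A, F, G}; {B, H}; {C}.
That's 4 separate components.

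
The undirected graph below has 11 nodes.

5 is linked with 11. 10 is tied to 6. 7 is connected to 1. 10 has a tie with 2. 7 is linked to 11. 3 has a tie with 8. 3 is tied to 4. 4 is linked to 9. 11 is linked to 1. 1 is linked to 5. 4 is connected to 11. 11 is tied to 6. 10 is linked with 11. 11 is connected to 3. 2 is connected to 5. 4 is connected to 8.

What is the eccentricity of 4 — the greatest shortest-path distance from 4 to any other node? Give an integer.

Distances from 4: 1:2, 2:3, 3:1, 5:2, 6:2, 7:2, 8:1, 9:1, 10:2, 11:1.
The largest is 3 (to 2), so the eccentricity of 4 is 3.

3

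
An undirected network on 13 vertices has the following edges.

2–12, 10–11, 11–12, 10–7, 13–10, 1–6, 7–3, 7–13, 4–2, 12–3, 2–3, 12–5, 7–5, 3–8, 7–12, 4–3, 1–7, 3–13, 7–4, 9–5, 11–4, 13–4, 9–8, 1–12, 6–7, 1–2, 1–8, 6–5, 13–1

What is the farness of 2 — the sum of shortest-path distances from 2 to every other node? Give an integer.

22

Distances from 2: 1:1, 3:1, 4:1, 5:2, 6:2, 7:2, 8:2, 9:3, 10:3, 11:2, 12:1, 13:2.
Sum = 1 + 1 + 1 + 2 + 2 + 2 + 2 + 3 + 3 + 2 + 1 + 2 = 22.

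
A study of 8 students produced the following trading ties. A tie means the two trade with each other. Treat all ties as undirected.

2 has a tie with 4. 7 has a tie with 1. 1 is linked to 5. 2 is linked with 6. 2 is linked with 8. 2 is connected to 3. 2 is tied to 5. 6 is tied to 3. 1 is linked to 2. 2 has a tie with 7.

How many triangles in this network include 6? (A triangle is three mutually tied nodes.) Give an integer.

1

6's neighbors: 2 and 3.
Neighbor pairs that are themselves tied: 6–2–3. Each forms one triangle with 6, for 1 in total.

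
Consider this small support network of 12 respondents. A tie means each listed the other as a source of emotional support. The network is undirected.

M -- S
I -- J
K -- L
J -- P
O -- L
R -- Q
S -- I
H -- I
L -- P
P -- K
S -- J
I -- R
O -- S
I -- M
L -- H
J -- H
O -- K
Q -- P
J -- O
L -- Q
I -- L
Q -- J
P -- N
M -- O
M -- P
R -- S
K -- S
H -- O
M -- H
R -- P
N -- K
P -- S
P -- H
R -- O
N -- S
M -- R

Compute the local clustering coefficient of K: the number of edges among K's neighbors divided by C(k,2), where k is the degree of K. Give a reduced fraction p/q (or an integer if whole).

3/5

K's neighbors: L, N, O, P, and S (k = 5).
Possible neighbor pairs: C(5,2) = 10. Edges among them: L–O, L–P, N–P, N–S, O–S, P–S → e = 6.
Clustering(K) = 6/10 = 3/5.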